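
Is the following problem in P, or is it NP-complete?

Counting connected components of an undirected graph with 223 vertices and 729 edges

This problem is in P: BFS/DFS visits each vertex and edge once: O(V+E).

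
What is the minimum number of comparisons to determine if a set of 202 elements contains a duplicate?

Determining if 202 elements are all distinct requires Omega(n log n) comparisons in the comparison model. This follows from the element distinctness lower bound.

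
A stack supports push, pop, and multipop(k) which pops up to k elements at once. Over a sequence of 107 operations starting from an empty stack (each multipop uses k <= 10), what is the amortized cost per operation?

Each element is pushed exactly once and popped at most once (whether by pop or as part of a multipop). So the total number of individual pops over the whole sequence is at most the number of pushes, which is at most 107. Total work <= 2 * 107, hence O(1) amortized per operation.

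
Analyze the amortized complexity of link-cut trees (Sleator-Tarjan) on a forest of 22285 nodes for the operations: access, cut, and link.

Link-cut trees represent the forest using splay trees over preferred paths. With potential Phi = sum over nodes of log(size of virtual subtree), each access on 22285 nodes is O(log 22285) = O(log n) amortized by the splay-tree access lemma. Cut and link are O(1) plus one access.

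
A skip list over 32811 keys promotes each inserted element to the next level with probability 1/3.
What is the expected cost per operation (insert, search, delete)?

Expected number of levels is O(log_3(32811)) = O(log n). A search visits O(1) expected nodes per level over O(log n) levels. Insert/delete are a search plus O(1) pointer updates per level. Expected O(log n) per operation.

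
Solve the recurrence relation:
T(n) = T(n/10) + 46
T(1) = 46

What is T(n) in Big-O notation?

Each step divides n by 10 and adds 46. After log_10(n) steps, T(n) = O(log n).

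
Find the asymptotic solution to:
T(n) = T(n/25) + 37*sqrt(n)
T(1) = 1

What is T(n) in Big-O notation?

Each level contributes sqrt(n/25^k). Geometric series with ratio 1/sqrt(25) < 1 sums to O(sqrt(n)).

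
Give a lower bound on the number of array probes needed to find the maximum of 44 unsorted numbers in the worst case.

Adversary: any unprobed cell could hold a value larger than everything seen so far. If fewer than 44 cells are probed, the adversary places the max in an unprobed cell. So all 44 cells must be examined; together with 44-1 comparisons this is tight.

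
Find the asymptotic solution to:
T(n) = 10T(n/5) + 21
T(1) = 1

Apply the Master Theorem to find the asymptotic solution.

a=10, b=5, f(n)=21. log_5(10) = 1.431. Case 1 of Master Theorem: T(n) = O(n^1.431).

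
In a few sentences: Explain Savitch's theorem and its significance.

Savitch's theorem states that NSPACE(f(n)) is contained in DSPACE(f(n)^2) for f(n) >= log n. In particular, NPSPACE = PSPACE, meaning nondeterminism does not significantly help for space-bounded computation. This contrasts with time, where we do not know if P = NP.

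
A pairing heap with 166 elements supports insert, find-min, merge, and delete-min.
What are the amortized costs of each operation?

Pairing heaps are self-adjusting heap-ordered trees. Insert and merge link two roots: O(1). Find-min reads the root: O(1). Delete-min removes the root, then pairs children in two passes; amortized cost is O(log 166) = O(log n).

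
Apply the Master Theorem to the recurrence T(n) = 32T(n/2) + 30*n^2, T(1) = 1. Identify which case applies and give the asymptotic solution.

a=32, b=2, f(n)=30*n^2.
log_2(32) = 5 > 2.
Since f(n) = O(n^2) is polynomially smaller than n^5, Case 1 applies.
T(n) = Theta(n^5).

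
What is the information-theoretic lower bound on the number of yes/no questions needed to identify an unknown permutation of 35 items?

There are 35! = 10333147966386144929666651337523200000000 permutations. Each yes/no question gives at most 1 bit, so at least ceil(log_2(10333147966386144929666651337523200000000)) = 133 questions are needed.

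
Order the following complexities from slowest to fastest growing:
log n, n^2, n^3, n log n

Ordered by growth rate: log n < n log n < n^2 < n^3.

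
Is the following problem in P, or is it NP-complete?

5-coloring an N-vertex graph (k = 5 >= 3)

This problem is NP-complete: graph k-coloring for k>=3 is NP-complete by reduction from 3-SAT.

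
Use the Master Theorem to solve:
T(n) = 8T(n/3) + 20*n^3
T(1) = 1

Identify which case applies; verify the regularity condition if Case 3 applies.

a=8, b=3, f(n)=20*n^3.
log_3(8) = 1.893 < 3.
f(n) = Omega(n^(1.893+epsilon)) for some epsilon > 0, so Case 3 is the candidate.
Regularity: a*f(n/b) = 8*20*(n/3)^3 = (8/27)*20*n^3 <= c*f(n) with c = 8/27 < 1. Satisfied.
Case 3: T(n) = Theta(n^3).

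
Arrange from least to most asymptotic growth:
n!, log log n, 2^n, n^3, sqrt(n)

Ordered by growth rate: log log n < sqrt(n) < n^3 < 2^n < n!.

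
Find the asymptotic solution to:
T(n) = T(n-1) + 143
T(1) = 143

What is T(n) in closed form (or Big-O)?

Unrolling: T(n) = T(n-1) + 143 = T(n-2) + 2*143 = ... = T(1) + (n-1)*143 = 143 + (n-1)*143 = 143n.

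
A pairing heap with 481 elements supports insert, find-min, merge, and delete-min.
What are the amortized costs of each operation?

Pairing heaps are self-adjusting heap-ordered trees. Insert and merge link two roots: O(1). Find-min reads the root: O(1). Delete-min removes the root, then pairs children in two passes; amortized cost is O(log 481) = O(log n).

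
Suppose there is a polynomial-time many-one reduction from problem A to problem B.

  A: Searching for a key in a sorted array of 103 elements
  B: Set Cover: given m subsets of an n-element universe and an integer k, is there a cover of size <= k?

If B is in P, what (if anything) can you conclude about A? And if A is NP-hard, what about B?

A poly-time reduction A <=_p B means any A-instance can be transformed to a B-instance in poly time.
If B is in P: compose the reduction with B's poly-time algorithm to solve A in poly time, so A is in P.
If A is NP-hard: every NP problem reduces to A, which reduces to B; composing reductions, every NP problem reduces to B, so B is NP-hard.
(Here in fact A is P and B is NP-complete.)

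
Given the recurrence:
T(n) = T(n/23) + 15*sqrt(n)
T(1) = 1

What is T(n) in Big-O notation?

Each level contributes sqrt(n/23^k). Geometric series with ratio 1/sqrt(23) < 1 sums to O(sqrt(n)).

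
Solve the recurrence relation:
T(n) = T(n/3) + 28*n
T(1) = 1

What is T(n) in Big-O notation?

Geometric series: 28*n*(1 + 1/3 + 1/3^2 + ...) = O(n). T(n) = O(n).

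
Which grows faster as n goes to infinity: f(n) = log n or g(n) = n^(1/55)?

g(n) = n^(1/55) grows faster: any positive power of n dominates log n.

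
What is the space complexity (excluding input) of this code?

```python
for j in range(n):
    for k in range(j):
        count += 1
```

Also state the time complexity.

Space complexity: O(1).
Only a constant amount of auxiliary storage is used; nothing grows with n.
Time complexity: O(n^2).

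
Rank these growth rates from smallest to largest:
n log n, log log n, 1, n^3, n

Ordered by growth rate: 1 < log log n < n < n log n < n^3.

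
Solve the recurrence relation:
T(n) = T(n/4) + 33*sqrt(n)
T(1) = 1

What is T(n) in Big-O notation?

Each level contributes sqrt(n/4^k). Geometric series with ratio 1/sqrt(4) < 1 sums to O(sqrt(n)).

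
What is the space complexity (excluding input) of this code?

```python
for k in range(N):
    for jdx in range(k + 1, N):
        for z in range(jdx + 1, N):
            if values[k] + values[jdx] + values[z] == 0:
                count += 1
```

Space complexity: O(1).
Only a constant amount of auxiliary storage is used; nothing grows with n.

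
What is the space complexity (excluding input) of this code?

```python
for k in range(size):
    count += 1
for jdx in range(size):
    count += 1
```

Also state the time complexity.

Space complexity: O(1).
Only a constant amount of auxiliary storage is used; nothing grows with n.
Time complexity: O(n).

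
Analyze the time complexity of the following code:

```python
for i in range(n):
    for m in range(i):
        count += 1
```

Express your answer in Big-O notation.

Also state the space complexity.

Time complexity: O(n^2).
Space complexity: O(1).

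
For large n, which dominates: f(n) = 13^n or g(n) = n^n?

g(n) = n^n grows faster: n^n / 13^n = (n/13)^n -> infinity once n > 13.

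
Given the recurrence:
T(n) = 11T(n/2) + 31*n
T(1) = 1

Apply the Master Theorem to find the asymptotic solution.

a=11, b=2, f(n)=31*n. log_2(11) = 3.459. Case 1 of Master Theorem: T(n) = O(n^3.459).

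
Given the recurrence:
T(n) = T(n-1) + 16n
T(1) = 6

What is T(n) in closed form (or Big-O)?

Unrolling: T(n) = 6 + 16*(2 + 3 + ... + n) = 6 + 16*(n(n+1)/2 - 1) = O(n^2).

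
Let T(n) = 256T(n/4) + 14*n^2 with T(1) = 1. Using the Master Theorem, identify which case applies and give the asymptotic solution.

a=256, b=4, f(n)=14*n^2.
log_4(256) = 4 > 2.
Since f(n) = O(n^2) is polynomially smaller than n^4, Case 1 applies.
T(n) = Theta(n^4).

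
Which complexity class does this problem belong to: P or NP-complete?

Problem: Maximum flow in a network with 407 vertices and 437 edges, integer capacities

This problem is in P: Edmonds-Karp / push-relabel run in polynomial time.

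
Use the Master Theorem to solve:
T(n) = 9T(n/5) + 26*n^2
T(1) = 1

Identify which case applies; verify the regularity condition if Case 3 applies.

a=9, b=5, f(n)=26*n^2.
log_5(9) = 1.365 < 2.
f(n) = Omega(n^(1.365+epsilon)) for some epsilon > 0, so Case 3 is the candidate.
Regularity: a*f(n/b) = 9*26*(n/5)^2 = (9/25)*26*n^2 <= c*f(n) with c = 9/25 < 1. Satisfied.
Case 3: T(n) = Theta(n^2).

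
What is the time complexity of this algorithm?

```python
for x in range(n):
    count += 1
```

Time complexity: O(n).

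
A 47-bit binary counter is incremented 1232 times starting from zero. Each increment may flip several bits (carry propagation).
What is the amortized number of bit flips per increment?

Bit i flips on every 2^i-th increment, so over 1232 increments bit i flips floor(1232/2^i) times. Summing over i: total flips < 2 * 1232. Amortized: < 2 = O(1) per increment.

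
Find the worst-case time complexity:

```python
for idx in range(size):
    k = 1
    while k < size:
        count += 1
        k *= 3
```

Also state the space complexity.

Time complexity: O(n log n).
Space complexity: O(1).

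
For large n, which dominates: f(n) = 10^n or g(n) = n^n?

g(n) = n^n grows faster: n^n / 10^n = (n/10)^n -> infinity once n > 10.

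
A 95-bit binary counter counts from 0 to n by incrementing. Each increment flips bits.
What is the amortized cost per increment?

Bit i flips every 2^i increments. Total flips over n increments: sum_{i=0}^{95} n/2^i < 2n. Amortized cost: 2n/n = O(1).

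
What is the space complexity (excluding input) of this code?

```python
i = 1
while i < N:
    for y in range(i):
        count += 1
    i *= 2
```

Space complexity: O(1).
Only a constant amount of auxiliary storage is used; nothing grows with n.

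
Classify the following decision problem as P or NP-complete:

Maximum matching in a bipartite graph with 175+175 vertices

This problem is in P: Hopcroft-Karp runs in O(E sqrt(V)).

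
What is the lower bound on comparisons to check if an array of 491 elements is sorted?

To verify 491 elements are sorted, we must compare each consecutive pair. Skipping any pair allows an adversary to swap them. Therefore 490 comparisons are necessary and sufficient.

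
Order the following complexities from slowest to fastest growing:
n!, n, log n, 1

Ordered by growth rate: 1 < log n < n < n!.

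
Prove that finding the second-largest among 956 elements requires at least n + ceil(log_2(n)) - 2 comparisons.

Lower bound (adversary): identifying the maximum requires 956-1 comparisons (each eliminates one candidate). Assign weight 1 to each element; on each comparison the adversary lets the heavier side win and gives it the loser's weight. The max ends with weight 956, but each comparison it wins at most doubles its weight, so the max must win >= ceil(log_2(956)) = 10 comparisons. The second-largest is one of those 10 direct losers to the max, and identifying which one is largest needs >= 10-1 further comparisons. Total >= 956-1 + 10-1 = 964.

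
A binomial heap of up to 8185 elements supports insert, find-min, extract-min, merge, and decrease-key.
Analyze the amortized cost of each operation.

A binomial heap with n <= 8185 elements has at most floor(log_2 8185) + 1 = 13 trees. Using potential Phi = number of trees: Insert adds one tree, but cascading merges reduce count -- amortized O(1). Find-min reads the cached minimum pointer: O(1). Extract-min creates O(log n) new trees: O(log n). Merge combines tree lists: O(log n). Decrease-key sifts the element up its tree of height <= log n: O(log n).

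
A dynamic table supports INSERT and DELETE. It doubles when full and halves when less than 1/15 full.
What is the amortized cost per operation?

Using potential function Phi = |2*num_items - table_size| when load > 1/2, and Phi = table_size/2 - num_items otherwise. The gap of 1/15 vs 1/2 for shrinking prevents thrashing. Both insert and delete have O(1) amortized cost.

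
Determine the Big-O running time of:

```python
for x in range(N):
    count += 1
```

Time complexity: O(n).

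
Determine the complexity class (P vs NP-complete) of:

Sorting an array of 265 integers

This problem is in P: merge sort runs in O(n log n).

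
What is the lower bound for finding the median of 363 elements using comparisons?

To find the median of 363 elements, every element must be compared at least once, so the lower bound is Omega(n). The BFPRT algorithm achieves O(n), making this tight.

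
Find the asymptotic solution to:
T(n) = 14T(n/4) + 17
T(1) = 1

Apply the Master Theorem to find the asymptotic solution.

a=14, b=4, f(n)=17. log_4(14) = 1.904. Case 1 of Master Theorem: T(n) = O(n^1.904).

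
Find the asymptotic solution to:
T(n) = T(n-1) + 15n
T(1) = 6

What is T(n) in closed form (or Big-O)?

Unrolling: T(n) = 6 + 15*(2 + 3 + ... + n) = 6 + 15*(n(n+1)/2 - 1) = O(n^2).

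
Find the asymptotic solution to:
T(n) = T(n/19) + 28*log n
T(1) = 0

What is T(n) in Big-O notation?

Each of the log_19(n) levels adds O(log n). T(n) = O(log^2 n).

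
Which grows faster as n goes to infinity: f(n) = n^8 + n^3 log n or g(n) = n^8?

f(n) = n^8 + n^3 log n and g(n) = n^8 are Theta of each other: the lower-order n^3 log n term is o(n^8); both are Theta(n^8).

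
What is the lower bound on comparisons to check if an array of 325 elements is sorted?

To verify 325 elements are sorted, we must compare each consecutive pair. Skipping any pair allows an adversary to swap them. Therefore 324 comparisons are necessary and sufficient.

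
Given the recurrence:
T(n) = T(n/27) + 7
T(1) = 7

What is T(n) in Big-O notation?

Each step divides n by 27 and adds 7. After log_27(n) steps, T(n) = O(log n).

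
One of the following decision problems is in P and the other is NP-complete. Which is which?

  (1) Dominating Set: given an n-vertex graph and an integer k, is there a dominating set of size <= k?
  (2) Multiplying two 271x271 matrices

(1) is NP-complete: reduces from Set Cover (with k part of the input).
(2) is P: the schoolbook algorithm runs in O(n^3).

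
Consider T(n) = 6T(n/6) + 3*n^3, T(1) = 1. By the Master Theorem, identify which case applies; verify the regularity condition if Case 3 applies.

a=6, b=6, f(n)=3*n^3.
log_6(6) = 1 < 3.
f(n) = Omega(n^(1+epsilon)) for some epsilon > 0, so Case 3 is the candidate.
Regularity: a*f(n/b) = 6*3*(n/6)^3 = (6/216)*3*n^3 <= c*f(n) with c = 6/216 < 1. Satisfied.
Case 3: T(n) = Theta(n^3).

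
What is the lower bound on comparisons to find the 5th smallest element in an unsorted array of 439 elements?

Finding the 5th smallest of 439 elements requires Omega(n) comparisons. Every element must participate in at least one comparison; otherwise it could be the 5th smallest.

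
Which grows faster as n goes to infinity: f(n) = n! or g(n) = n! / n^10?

f(n) = n! grows faster: the ratio n!/(n!/n^10) = n^10 -> infinity.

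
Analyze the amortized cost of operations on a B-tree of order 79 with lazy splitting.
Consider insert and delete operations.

In a B-tree of order 79, a node splits when it has 79 keys. With lazy splitting, we use potential Phi = number of full nodes + number of near-empty nodes. Each split costs O(1) but reduces potential. Between splits, at least 39 insertions must occur in that node. Amortized structural cost is O(1) per operation, plus O(log_79 n) traversal.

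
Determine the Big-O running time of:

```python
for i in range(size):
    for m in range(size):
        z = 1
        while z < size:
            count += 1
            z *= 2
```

Time complexity: O(n^2 log n).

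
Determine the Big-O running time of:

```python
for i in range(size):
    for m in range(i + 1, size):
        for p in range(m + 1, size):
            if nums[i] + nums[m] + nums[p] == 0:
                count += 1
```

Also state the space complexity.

Time complexity: O(n^3).
Space complexity: O(1).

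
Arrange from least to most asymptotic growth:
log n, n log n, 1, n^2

Ordered by growth rate: 1 < log n < n log n < n^2.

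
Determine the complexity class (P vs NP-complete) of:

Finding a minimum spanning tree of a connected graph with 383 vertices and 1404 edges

This problem is in P: Kruskal's / Prim's algorithms run in polynomial time.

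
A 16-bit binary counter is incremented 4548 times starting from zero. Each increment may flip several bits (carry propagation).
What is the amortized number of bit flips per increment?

Bit i flips on every 2^i-th increment, so over 4548 increments bit i flips floor(4548/2^i) times. Summing over i: total flips < 2 * 4548. Amortized: < 2 = O(1) per increment.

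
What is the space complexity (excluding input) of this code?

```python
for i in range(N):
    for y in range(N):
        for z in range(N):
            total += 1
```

Space complexity: O(1).
Only a constant amount of auxiliary storage is used; nothing grows with n.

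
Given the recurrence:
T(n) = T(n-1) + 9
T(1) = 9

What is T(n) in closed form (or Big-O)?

Unrolling: T(n) = T(n-1) + 9 = T(n-2) + 2*9 = ... = T(1) + (n-1)*9 = 9 + (n-1)*9 = 9n.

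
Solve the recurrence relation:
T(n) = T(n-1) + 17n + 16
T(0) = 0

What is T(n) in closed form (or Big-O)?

Dominant term in sum is 17*sum(i, i=1..n) = 17*n*(n+1)/2 = O(n^2).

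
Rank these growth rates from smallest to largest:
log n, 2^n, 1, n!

Ordered by growth rate: 1 < log n < 2^n < n!.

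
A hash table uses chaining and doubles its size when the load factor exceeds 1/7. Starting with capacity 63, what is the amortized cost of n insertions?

Rehashing occurs when load exceeds 1/7. Total rehash cost is geometric series summing to O(n). Each insertion itself is O(1). Amortized: O(1).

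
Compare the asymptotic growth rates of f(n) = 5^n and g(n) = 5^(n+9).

f(n) = 5^n and g(n) = 5^(n+9) are Theta of each other: 5^(n+9) = 5^9 * 5^n = Theta(5^n).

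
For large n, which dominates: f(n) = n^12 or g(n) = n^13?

g(n) = n^13 grows faster: n^13/n^12 = n^1 -> infinity.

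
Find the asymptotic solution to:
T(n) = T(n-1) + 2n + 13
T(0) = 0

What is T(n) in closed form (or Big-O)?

Dominant term in sum is 2*sum(i, i=1..n) = 2*n*(n+1)/2 = O(n^2).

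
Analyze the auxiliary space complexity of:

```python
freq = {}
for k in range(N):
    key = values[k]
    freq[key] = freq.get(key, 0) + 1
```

Space complexity: O(n).
Auxiliary storage grows linearly with the input size n in the worst case.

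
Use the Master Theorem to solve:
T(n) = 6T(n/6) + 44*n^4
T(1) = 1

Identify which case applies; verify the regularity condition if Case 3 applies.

a=6, b=6, f(n)=44*n^4.
log_6(6) = 1 < 4.
f(n) = Omega(n^(1+epsilon)) for some epsilon > 0, so Case 3 is the candidate.
Regularity: a*f(n/b) = 6*44*(n/6)^4 = (6/1296)*44*n^4 <= c*f(n) with c = 6/1296 < 1. Satisfied.
Case 3: T(n) = Theta(n^4).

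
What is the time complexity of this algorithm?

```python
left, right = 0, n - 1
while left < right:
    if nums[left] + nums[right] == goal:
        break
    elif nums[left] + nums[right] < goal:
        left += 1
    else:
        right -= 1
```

Time complexity: O(n).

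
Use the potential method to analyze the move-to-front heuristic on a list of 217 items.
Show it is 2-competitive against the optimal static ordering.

Let Phi = number of inversions between the MTF list and the optimal static list (0 <= Phi <= C(217,2)). Accessing an element at MTF position k and optimal position j: the move-to-front destroys all k-1 inversions in front of it that are not in front in optimal (>= k-j of them) and creates at most j-1 new ones. Amortized cost <= k + (j-1) - (k-j) = 2j - 1 <= 2 * optimal cost.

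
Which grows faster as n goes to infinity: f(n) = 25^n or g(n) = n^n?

g(n) = n^n grows faster: n^n / 25^n = (n/25)^n -> infinity once n > 25.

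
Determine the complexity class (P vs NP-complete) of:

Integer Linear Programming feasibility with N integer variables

This problem is NP-complete: ILP feasibility is NP-complete (LP relaxation is in P).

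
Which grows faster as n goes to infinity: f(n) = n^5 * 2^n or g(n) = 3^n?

g(n) = 3^n grows faster: 3^n / (n^5 2^n) = (3/2)^n / n^5 -> infinity since 3/2 > 1.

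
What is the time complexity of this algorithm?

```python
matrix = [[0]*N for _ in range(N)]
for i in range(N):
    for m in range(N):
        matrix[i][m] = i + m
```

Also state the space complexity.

Time complexity: O(n^2).
Space complexity: O(n^2).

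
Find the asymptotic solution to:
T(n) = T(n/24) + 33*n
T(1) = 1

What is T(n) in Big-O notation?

Geometric series: 33*n*(1 + 1/24 + 1/24^2 + ...) = O(n). T(n) = O(n).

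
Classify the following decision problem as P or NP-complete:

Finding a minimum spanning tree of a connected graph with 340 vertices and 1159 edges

This problem is in P: Kruskal's / Prim's algorithms run in polynomial time.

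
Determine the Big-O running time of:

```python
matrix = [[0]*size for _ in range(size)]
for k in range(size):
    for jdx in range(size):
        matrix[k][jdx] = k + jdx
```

Time complexity: O(n^2).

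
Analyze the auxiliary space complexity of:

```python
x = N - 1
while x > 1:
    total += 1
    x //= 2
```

Space complexity: O(1).
Only a constant amount of auxiliary storage is used; nothing grows with n.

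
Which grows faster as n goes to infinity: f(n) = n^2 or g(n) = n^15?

g(n) = n^15 grows faster: n^15/n^2 = n^13 -> infinity.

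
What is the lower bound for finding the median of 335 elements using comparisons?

To find the median of 335 elements, every element must be compared at least once, so the lower bound is Omega(n). The BFPRT algorithm achieves O(n), making this tight.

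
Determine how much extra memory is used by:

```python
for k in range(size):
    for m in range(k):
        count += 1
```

Space complexity: O(1).
Only a constant amount of auxiliary storage is used; nothing grows with n.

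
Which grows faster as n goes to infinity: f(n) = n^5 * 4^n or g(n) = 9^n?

g(n) = 9^n grows faster: 9^n / (n^5 4^n) = (9/4)^n / n^5 -> infinity since 9/4 > 1.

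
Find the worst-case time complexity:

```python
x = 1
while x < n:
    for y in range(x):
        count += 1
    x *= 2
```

Time complexity: O(n).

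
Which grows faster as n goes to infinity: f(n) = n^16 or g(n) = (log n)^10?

f(n) = n^16 grows faster: any positive polynomial dominates any polylog.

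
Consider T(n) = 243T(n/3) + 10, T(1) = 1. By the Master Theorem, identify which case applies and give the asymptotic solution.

a=243, b=3, f(n)=10.
log_3(243) = 5 > 0.
Since f(n) = O(n^0) is polynomially smaller than n^5, Case 1 applies.
T(n) = Theta(n^5).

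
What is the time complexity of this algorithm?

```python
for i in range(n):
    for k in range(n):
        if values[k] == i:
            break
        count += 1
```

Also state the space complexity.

Time complexity: O(n^2).
Space complexity: O(1).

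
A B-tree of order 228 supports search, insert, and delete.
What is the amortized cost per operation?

B-tree of order 228 has height O(log_228 n). Each operation traverses the tree height. Splits during insert and merges during delete are O(1) each and occur at most once per level. Total cost per operation: O(log_228 n).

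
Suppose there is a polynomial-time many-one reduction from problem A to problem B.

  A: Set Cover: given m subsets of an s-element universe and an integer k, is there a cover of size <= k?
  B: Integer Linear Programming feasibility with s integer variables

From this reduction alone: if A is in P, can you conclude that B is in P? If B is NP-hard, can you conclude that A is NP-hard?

A poly-time reduction A <=_p B transfers tractability DOWN (B easy => A easy) and hardness UP (A hard => B hard), not the reverse.
From A in P, the reduction alone does NOT give B in P: any problem in P trivially reduces to SAT, yet SAT is not known to be in P.
From B NP-hard, the reduction alone does NOT give A NP-hard: again, easy problems reduce to hard ones.
(Here in fact A is NP-complete and B is NP-complete.)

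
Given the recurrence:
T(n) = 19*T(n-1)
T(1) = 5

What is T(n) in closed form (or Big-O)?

Each step multiplies by 19. T(n) = T(1)*19^(n-1) = 5*19^(n-1).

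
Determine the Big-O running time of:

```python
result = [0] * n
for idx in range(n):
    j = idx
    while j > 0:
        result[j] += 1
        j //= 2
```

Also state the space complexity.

Time complexity: O(n log n).
Space complexity: O(n).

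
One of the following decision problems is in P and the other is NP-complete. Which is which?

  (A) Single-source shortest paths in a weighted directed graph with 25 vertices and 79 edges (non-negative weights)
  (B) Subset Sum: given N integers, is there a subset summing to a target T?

(A) is P: Dijkstra's algorithm runs in O((V+E) log V).
(B) is NP-complete: one of Karp's 21 NP-complete problems.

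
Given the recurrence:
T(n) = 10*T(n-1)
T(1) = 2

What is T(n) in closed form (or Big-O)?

Each step multiplies by 10. T(n) = T(1)*10^(n-1) = 2*10^(n-1).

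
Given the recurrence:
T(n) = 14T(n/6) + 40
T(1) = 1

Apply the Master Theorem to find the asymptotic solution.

a=14, b=6, f(n)=40. log_6(14) = 1.473. Case 1 of Master Theorem: T(n) = O(n^1.473).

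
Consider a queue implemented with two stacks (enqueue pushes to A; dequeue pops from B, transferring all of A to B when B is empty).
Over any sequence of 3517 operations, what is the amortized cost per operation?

Each element is pushed to A once, popped once, pushed to B once, and popped once: 4 unit operations over its lifetime. Over 3517 operations the total work is O(3517). Amortized O(1) per enqueue/dequeue.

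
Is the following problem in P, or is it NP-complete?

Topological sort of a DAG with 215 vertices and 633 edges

This problem is in P: DFS-based topological sort runs in O(V+E).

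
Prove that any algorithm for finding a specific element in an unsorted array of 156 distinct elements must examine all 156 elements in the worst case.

Adversary argument: if the algorithm examines fewer than 156 elements, the adversary places the target in an unexamined position. The algorithm cannot distinguish 'not present' from 'in unexamined position'.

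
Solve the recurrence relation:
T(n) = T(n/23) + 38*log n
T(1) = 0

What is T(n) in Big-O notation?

Each of the log_23(n) levels adds O(log n). T(n) = O(log^2 n).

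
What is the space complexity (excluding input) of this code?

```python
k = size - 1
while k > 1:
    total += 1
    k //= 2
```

Space complexity: O(1).
Only a constant amount of auxiliary storage is used; nothing grows with n.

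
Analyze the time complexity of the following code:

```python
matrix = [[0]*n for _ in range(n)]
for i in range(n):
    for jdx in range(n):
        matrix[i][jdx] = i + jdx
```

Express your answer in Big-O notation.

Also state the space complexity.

Time complexity: O(n^2).
Space complexity: O(n^2).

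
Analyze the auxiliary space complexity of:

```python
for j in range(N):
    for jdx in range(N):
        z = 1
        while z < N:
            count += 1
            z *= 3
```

Space complexity: O(1).
Only a constant amount of auxiliary storage is used; nothing grows with n.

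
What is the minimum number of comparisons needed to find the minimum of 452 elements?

Finding the minimum requires 451 comparisons, identical reasoning to finding the maximum. Each comparison eliminates one candidate.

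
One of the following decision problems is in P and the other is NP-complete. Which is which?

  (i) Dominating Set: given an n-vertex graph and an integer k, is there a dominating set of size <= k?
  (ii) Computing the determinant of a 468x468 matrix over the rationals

(i) is NP-complete: reduces from Set Cover (with k part of the input).
(ii) is P: Gaussian elimination runs in O(n^3).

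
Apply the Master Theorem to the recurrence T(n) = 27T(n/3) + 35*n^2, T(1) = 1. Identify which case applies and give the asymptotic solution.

a=27, b=3, f(n)=35*n^2.
log_3(27) = 3 > 2.
Since f(n) = O(n^2) is polynomially smaller than n^3, Case 1 applies.
T(n) = Theta(n^3).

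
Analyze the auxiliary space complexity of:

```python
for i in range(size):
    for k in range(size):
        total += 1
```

Space complexity: O(1).
Only a constant amount of auxiliary storage is used; nothing grows with n.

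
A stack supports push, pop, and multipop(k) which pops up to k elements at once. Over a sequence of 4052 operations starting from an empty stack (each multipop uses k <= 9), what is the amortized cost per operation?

Each element is pushed exactly once and popped at most once (whether by pop or as part of a multipop). So the total number of individual pops over the whole sequence is at most the number of pushes, which is at most 4052. Total work <= 2 * 4052, hence O(1) amortized per operation.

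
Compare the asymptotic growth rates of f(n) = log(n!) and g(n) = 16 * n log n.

f(n) = log(n!) and g(n) = 16 * n log n are Theta of each other: Stirling: log(n!) = n log n - n + O(log n) = Theta(n log n); the constant 16 doesn't change the Theta class.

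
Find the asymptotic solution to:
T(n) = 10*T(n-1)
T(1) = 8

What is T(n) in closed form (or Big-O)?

Each step multiplies by 10. T(n) = T(1)*10^(n-1) = 8*10^(n-1).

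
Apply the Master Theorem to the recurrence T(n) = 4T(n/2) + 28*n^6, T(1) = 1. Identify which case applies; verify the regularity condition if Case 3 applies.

a=4, b=2, f(n)=28*n^6.
log_2(4) = 2 < 6.
f(n) = Omega(n^(2+epsilon)) for some epsilon > 0, so Case 3 is the candidate.
Regularity: a*f(n/b) = 4*28*(n/2)^6 = (4/64)*28*n^6 <= c*f(n) with c = 4/64 < 1. Satisfied.
Case 3: T(n) = Theta(n^6).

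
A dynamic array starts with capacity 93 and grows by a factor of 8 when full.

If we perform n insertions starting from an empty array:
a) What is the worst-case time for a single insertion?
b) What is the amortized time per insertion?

(a) Worst-case single insertion: O(n) -- when the array is full at capacity c, the resize copies all c elements, and c can be Theta(n).
(b) Resizes happen at sizes 93, 744, 5952, ... Total copy cost for n insertions: 93 + 744 + ... = O(n) (geometric series with ratio 1/8). Amortized cost per insertion: O(n)/n = O(1).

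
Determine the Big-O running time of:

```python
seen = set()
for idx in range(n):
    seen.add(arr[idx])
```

Time complexity: O(n).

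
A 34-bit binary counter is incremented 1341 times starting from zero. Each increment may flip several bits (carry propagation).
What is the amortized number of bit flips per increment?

Bit i flips on every 2^i-th increment, so over 1341 increments bit i flips floor(1341/2^i) times. Summing over i: total flips < 2 * 1341. Amortized: < 2 = O(1) per increment.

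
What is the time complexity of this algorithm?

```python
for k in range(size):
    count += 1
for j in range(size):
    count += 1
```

Time complexity: O(n).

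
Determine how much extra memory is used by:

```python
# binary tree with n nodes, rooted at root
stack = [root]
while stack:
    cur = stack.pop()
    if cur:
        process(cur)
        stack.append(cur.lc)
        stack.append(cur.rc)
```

Space complexity: O(n).
Auxiliary storage grows linearly with the input size n in the worst case.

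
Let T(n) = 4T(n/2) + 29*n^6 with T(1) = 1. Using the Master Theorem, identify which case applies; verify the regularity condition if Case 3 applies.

a=4, b=2, f(n)=29*n^6.
log_2(4) = 2 < 6.
f(n) = Omega(n^(2+epsilon)) for some epsilon > 0, so Case 3 is the candidate.
Regularity: a*f(n/b) = 4*29*(n/2)^6 = (4/64)*29*n^6 <= c*f(n) with c = 4/64 < 1. Satisfied.
Case 3: T(n) = Theta(n^6).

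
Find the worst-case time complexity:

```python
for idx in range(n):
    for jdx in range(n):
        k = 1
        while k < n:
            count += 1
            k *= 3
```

Time complexity: O(n^2 log n).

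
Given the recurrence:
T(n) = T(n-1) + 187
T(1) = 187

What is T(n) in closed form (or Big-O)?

Unrolling: T(n) = T(n-1) + 187 = T(n-2) + 2*187 = ... = T(1) + (n-1)*187 = 187 + (n-1)*187 = 187n.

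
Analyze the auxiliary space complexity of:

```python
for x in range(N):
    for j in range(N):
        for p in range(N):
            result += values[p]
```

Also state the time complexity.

Space complexity: O(1).
Only a constant amount of auxiliary storage is used; nothing grows with n.
Time complexity: O(n^3).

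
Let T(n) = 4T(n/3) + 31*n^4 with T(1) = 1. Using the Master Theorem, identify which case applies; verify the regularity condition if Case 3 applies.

a=4, b=3, f(n)=31*n^4.
log_3(4) = 1.262 < 4.
f(n) = Omega(n^(1.262+epsilon)) for some epsilon > 0, so Case 3 is the candidate.
Regularity: a*f(n/b) = 4*31*(n/3)^4 = (4/81)*31*n^4 <= c*f(n) with c = 4/81 < 1. Satisfied.
Case 3: T(n) = Theta(n^4).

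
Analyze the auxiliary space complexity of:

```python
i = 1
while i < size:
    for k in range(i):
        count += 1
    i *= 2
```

Space complexity: O(1).
Only a constant amount of auxiliary storage is used; nothing grows with n.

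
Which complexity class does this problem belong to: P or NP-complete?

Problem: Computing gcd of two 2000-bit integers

This problem is in P: the Euclidean algorithm runs in polynomial time in the bit-length.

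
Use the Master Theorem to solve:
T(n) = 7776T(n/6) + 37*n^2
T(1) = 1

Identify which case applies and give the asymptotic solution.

a=7776, b=6, f(n)=37*n^2.
log_6(7776) = 5 > 2.
Since f(n) = O(n^2) is polynomially smaller than n^5, Case 1 applies.
T(n) = Theta(n^5).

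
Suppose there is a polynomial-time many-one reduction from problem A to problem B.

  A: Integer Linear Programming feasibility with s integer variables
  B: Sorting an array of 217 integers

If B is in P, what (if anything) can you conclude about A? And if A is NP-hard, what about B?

A poly-time reduction A <=_p B means any A-instance can be transformed to a B-instance in poly time.
If B is in P: compose the reduction with B's poly-time algorithm to solve A in poly time, so A is in P.
If A is NP-hard: every NP problem reduces to A, which reduces to B; composing reductions, every NP problem reduces to B, so B is NP-hard.
(Here in fact A is NP-complete and B is in P, so no such reduction is known -- its existence would imply P = NP; the analysis concerns only what the assumed reduction would or would not let you conclude.)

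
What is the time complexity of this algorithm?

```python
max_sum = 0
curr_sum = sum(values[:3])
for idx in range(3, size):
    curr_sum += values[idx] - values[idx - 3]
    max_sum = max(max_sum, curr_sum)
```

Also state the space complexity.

Time complexity: O(n).
Space complexity: O(1).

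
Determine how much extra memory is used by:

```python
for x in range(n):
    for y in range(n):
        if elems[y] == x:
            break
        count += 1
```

Space complexity: O(1).
Only a constant amount of auxiliary storage is used; nothing grows with n.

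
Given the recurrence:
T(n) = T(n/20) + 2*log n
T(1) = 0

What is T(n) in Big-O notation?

Each of the log_20(n) levels adds O(log n). T(n) = O(log^2 n).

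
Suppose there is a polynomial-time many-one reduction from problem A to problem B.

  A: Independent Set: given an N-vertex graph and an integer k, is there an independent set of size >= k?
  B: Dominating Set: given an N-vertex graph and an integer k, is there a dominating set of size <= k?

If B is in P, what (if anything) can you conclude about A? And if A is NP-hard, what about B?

A poly-time reduction A <=_p B means any A-instance can be transformed to a B-instance in poly time.
If B is in P: compose the reduction with B's poly-time algorithm to solve A in poly time, so A is in P.
If A is NP-hard: every NP problem reduces to A, which reduces to B; composing reductions, every NP problem reduces to B, so B is NP-hard.
(Here in fact A is NP-complete and B is NP-complete.)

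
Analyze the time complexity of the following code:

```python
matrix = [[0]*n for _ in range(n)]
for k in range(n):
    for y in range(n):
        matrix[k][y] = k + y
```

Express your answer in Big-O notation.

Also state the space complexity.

Time complexity: O(n^2).
Space complexity: O(n^2).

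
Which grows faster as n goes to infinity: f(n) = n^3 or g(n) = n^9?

g(n) = n^9 grows faster: n^9/n^3 = n^6 -> infinity.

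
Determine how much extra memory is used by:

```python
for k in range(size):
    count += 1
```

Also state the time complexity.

Space complexity: O(1).
Only a constant amount of auxiliary storage is used; nothing grows with n.
Time complexity: O(n).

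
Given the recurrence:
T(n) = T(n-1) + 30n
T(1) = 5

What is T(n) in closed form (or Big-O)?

Unrolling: T(n) = 5 + 30*(2 + 3 + ... + n) = 5 + 30*(n(n+1)/2 - 1) = O(n^2).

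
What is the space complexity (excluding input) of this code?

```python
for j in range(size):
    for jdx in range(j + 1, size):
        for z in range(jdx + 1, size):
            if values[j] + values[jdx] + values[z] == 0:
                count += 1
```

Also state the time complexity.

Space complexity: O(1).
Only a constant amount of auxiliary storage is used; nothing grows with n.
Time complexity: O(n^3).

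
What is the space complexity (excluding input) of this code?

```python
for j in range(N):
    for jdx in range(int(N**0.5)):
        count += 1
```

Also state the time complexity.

Space complexity: O(1).
Only a constant amount of auxiliary storage is used; nothing grows with n.
Time complexity: O(n * sqrt(n)).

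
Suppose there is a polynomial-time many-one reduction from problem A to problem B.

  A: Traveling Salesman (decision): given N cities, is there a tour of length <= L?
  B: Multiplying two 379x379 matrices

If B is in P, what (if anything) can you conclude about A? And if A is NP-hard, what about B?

A poly-time reduction A <=_p B means any A-instance can be transformed to a B-instance in poly time.
If B is in P: compose the reduction with B's poly-time algorithm to solve A in poly time, so A is in P.
If A is NP-hard: every NP problem reduces to A, which reduces to B; composing reductions, every NP problem reduces to B, so B is NP-hard.
(Here in fact A is NP-complete and B is in P, so no such reduction is known -- its existence would imply P = NP; the analysis concerns only what the assumed reduction would or would not let you conclude.)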